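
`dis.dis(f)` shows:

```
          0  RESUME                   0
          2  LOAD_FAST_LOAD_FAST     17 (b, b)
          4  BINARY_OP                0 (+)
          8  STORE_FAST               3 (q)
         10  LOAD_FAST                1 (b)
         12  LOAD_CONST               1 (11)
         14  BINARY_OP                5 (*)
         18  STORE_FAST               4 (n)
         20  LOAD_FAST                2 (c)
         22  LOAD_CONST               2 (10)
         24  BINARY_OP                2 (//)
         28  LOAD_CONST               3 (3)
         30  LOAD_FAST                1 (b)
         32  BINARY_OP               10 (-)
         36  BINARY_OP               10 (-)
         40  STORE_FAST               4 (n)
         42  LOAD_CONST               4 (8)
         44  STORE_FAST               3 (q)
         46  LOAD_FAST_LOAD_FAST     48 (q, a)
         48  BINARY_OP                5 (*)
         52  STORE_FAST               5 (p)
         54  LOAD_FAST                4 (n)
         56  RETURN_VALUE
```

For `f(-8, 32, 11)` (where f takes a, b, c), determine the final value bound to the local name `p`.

-64

LOAD_FAST_LOAD_FAST b,b → push 32,32. Stack: [32, 32]
BINARY_OP + → 32 + 32 = 64. Stack: [64]
STORE_FAST q → q=64. Stack: []
LOAD_FAST b → push 32. Stack: [32]
LOAD_CONST → push 11. Stack: [32, 11]
BINARY_OP * → 32 * 11 = 352. Stack: [352]
STORE_FAST n → n=352. Stack: []
LOAD_FAST c → push 11. Stack: [11]
LOAD_CONST → push 10. Stack: [11, 10]
BINARY_OP // → 11 // 10 = 1. Stack: [1]
LOAD_CONST → push 3. Stack: [1, 3]
LOAD_FAST b → push 32. Stack: [1, 3, 32]
BINARY_OP - → 3 - 32 = -29. Stack: [1, -29]
BINARY_OP - → 1 - -29 = 30. Stack: [30]
STORE_FAST n → n=30. Stack: []
LOAD_CONST → push 8. Stack: [8]
STORE_FAST q → q=8. Stack: []
LOAD_FAST_LOAD_FAST q,a → push 8,-8. Stack: [8, -8]
BINARY_OP * → 8 * -8 = -64. Stack: [-64]
STORE_FAST p → p=-64. Stack: []
LOAD_FAST n → push 30. Stack: [30]
RETURN_VALUE → return 30.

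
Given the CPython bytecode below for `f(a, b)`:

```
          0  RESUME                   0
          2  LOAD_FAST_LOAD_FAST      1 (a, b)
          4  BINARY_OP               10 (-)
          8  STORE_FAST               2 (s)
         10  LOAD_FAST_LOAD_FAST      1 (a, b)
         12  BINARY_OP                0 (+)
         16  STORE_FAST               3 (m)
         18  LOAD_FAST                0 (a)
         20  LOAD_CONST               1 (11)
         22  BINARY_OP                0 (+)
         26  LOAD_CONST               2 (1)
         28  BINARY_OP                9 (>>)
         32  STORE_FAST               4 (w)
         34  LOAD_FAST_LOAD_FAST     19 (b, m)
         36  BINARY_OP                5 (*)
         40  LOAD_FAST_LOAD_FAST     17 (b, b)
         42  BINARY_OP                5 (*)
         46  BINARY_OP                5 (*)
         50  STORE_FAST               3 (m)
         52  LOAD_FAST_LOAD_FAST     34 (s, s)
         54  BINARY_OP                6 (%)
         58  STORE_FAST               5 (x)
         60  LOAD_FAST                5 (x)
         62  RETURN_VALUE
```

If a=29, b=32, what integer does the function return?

0

LOAD_FAST_LOAD_FAST a,b → push 29,32. Stack: [29, 32]
BINARY_OP - → 29 - 32 = -3. Stack: [-3]
STORE_FAST s → s=-3. Stack: []
LOAD_FAST_LOAD_FAST a,b → push 29,32. Stack: [29, 32]
BINARY_OP + → 29 + 32 = 61. Stack: [61]
STORE_FAST m → m=61. Stack: []
LOAD_FAST a → push 29. Stack: [29]
LOAD_CONST → push 11. Stack: [29, 11]
BINARY_OP + → 29 + 11 = 40. Stack: [40]
LOAD_CONST → push 1. Stack: [40, 1]
BINARY_OP >> → 40 >> 1 = 20. Stack: [20]
STORE_FAST w → w=20. Stack: []
LOAD_FAST_LOAD_FAST b,m → push 32,61. Stack: [32, 61]
BINARY_OP * → 32 * 61 = 1952. Stack: [1952]
LOAD_FAST_LOAD_FAST b,b → push 32,32. Stack: [1952, 32, 32]
BINARY_OP * → 32 * 32 = 1024. Stack: [1952, 1024]
BINARY_OP * → 1952 * 1024 = 1998848. Stack: [1998848]
STORE_FAST m → m=1998848. Stack: []
LOAD_FAST_LOAD_FAST s,s → push -3,-3. Stack: [-3, -3]
BINARY_OP % → -3 % -3 = 0. Stack: [0]
STORE_FAST x → x=0. Stack: []
LOAD_FAST x → push 0. Stack: [0]
RETURN_VALUE → return 0.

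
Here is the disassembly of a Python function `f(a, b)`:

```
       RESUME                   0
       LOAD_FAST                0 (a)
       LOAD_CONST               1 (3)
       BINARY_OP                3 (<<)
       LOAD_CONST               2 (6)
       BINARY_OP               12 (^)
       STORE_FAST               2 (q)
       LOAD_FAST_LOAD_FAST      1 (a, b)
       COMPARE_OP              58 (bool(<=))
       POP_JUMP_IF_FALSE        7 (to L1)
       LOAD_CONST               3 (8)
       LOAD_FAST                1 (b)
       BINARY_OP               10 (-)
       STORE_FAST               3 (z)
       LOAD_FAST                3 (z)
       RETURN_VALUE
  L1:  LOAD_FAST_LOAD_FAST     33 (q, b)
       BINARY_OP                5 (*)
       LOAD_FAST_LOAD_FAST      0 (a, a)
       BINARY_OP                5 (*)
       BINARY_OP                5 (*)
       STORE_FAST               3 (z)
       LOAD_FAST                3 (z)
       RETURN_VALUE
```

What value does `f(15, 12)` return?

LOAD_FAST a → push 15. Stack: [15]
LOAD_CONST → push 3. Stack: [15, 3]
BINARY_OP << → 15 << 3 = 120. Stack: [120]
LOAD_CONST → push 6. Stack: [120, 6]
BINARY_OP ^ → 120 ^ 6 = 126. Stack: [126]
STORE_FAST q → q=126. Stack: []
LOAD_FAST_LOAD_FAST a,b → push 15,12. Stack: [15, 12]
COMPARE_OP bool(<=) → 15 vs 12 = False. Stack: [False]
POP_JUMP_IF_FALSE → pop False; jump. Stack: []
LOAD_FAST_LOAD_FAST q,b → push 126,12. Stack: [126, 12]
BINARY_OP * → 126 * 12 = 1512. Stack: [1512]
LOAD_FAST_LOAD_FAST a,a → push 15,15. Stack: [1512, 15, 15]
BINARY_OP * → 15 * 15 = 225. Stack: [1512, 225]
BINARY_OP * → 1512 * 225 = 340200. Stack: [340200]
STORE_FAST z → z=340200. Stack: []
LOAD_FAST z → push 340200. Stack: [340200]
RETURN_VALUE → return 340200.

340200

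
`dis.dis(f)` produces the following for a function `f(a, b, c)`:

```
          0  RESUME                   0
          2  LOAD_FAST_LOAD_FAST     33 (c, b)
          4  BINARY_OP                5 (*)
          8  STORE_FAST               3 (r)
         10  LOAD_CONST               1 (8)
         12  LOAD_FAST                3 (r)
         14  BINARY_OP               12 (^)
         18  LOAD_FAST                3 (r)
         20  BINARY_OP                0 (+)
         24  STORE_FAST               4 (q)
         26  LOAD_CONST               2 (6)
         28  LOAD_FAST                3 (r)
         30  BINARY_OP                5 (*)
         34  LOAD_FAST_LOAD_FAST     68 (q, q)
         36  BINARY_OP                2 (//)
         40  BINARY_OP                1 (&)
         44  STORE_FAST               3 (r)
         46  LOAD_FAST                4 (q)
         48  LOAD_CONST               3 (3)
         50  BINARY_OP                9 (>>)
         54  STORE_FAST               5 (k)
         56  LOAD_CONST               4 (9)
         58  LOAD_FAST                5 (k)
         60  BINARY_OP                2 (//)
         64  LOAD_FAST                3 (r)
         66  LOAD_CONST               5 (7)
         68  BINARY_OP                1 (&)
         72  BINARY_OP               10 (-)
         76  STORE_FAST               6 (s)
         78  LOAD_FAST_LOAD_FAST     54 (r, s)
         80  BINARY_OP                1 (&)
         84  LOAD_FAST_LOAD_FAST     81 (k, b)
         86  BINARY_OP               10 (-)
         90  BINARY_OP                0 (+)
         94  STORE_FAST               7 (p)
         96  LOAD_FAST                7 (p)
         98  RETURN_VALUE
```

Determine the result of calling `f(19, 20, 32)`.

LOAD_FAST_LOAD_FAST c,b → push 32,20. Stack: [32, 20]
BINARY_OP * → 32 * 20 = 640. Stack: [640]
STORE_FAST r → r=640. Stack: []
LOAD_CONST → push 8. Stack: [8]
LOAD_FAST r → push 640. Stack: [8, 640]
BINARY_OP ^ → 8 ^ 640 = 648. Stack: [648]
LOAD_FAST r → push 640. Stack: [648, 640]
BINARY_OP + → 648 + 640 = 1288. Stack: [1288]
STORE_FAST q → q=1288. Stack: []
LOAD_CONST → push 6. Stack: [6]
LOAD_FAST r → push 640. Stack: [6, 640]
BINARY_OP * → 6 * 640 = 3840. Stack: [3840]
LOAD_FAST_LOAD_FAST q,q → push 1288,1288. Stack: [3840, 1288, 1288]
BINARY_OP // → 1288 // 1288 = 1. Stack: [3840, 1]
BINARY_OP & → 3840 & 1 = 0. Stack: [0]
STORE_FAST r → r=0. Stack: []
LOAD_FAST q → push 1288. Stack: [1288]
LOAD_CONST → push 3. Stack: [1288, 3]
BINARY_OP >> → 1288 >> 3 = 161. Stack: [161]
STORE_FAST k → k=161. Stack: []
LOAD_CONST → push 9. Stack: [9]
LOAD_FAST k → push 161. Stack: [9, 161]
BINARY_OP // → 9 // 161 = 0. Stack: [0]
LOAD_FAST r → push 0. Stack: [0, 0]
LOAD_CONST → push 7. Stack: [0, 0, 7]
BINARY_OP & → 0 & 7 = 0. Stack: [0, 0]
BINARY_OP - → 0 - 0 = 0. Stack: [0]
STORE_FAST s → s=0. Stack: []
LOAD_FAST_LOAD_FAST r,s → push 0,0. Stack: [0, 0]
BINARY_OP & → 0 & 0 = 0. Stack: [0]
LOAD_FAST_LOAD_FAST k,b → push 161,20. Stack: [0, 161, 20]
BINARY_OP - → 161 - 20 = 141. Stack: [0, 141]
BINARY_OP + → 0 + 141 = 141. Stack: [141]
STORE_FAST p → p=141. Stack: []
LOAD_FAST p → push 141. Stack: [141]
RETURN_VALUE → return 141.

141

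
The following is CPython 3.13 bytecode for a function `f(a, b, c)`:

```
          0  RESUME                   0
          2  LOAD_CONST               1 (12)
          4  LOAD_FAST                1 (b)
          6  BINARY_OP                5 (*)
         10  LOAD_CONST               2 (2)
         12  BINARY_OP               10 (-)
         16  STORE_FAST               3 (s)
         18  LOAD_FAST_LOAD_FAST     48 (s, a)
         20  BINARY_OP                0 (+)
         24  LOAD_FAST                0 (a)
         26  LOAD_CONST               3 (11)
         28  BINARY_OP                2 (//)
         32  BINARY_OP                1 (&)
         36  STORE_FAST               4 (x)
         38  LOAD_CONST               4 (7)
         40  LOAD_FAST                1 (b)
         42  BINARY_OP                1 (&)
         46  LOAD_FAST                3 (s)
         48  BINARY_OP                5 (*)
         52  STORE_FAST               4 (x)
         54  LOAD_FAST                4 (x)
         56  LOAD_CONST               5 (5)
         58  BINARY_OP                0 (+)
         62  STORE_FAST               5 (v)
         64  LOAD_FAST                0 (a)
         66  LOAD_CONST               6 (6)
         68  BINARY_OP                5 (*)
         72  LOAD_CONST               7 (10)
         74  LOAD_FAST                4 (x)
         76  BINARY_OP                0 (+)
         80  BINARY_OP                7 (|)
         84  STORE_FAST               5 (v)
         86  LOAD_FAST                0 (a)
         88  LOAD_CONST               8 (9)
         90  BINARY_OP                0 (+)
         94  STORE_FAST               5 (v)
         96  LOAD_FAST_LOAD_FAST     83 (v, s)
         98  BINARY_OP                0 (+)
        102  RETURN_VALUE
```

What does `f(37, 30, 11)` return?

LOAD_CONST → push 12. Stack: [12]
LOAD_FAST b → push 30. Stack: [12, 30]
BINARY_OP * → 12 * 30 = 360. Stack: [360]
LOAD_CONST → push 2. Stack: [360, 2]
BINARY_OP - → 360 - 2 = 358. Stack: [358]
STORE_FAST s → s=358. Stack: []
LOAD_FAST_LOAD_FAST s,a → push 358,37. Stack: [358, 37]
BINARY_OP + → 358 + 37 = 395. Stack: [395]
LOAD_FAST a → push 37. Stack: [395, 37]
LOAD_CONST → push 11. Stack: [395, 37, 11]
BINARY_OP // → 37 // 11 = 3. Stack: [395, 3]
BINARY_OP & → 395 & 3 = 3. Stack: [3]
STORE_FAST x → x=3. Stack: []
LOAD_CONST → push 7. Stack: [7]
LOAD_FAST b → push 30. Stack: [7, 30]
BINARY_OP & → 7 & 30 = 6. Stack: [6]
LOAD_FAST s → push 358. Stack: [6, 358]
BINARY_OP * → 6 * 358 = 2148. Stack: [2148]
STORE_FAST x → x=2148. Stack: []
LOAD_FAST x → push 2148. Stack: [2148]
LOAD_CONST → push 5. Stack: [2148, 5]
BINARY_OP + → 2148 + 5 = 2153. Stack: [2153]
STORE_FAST v → v=2153. Stack: []
LOAD_FAST a → push 37. Stack: [37]
LOAD_CONST → push 6. Stack: [37, 6]
BINARY_OP * → 37 * 6 = 222. Stack: [222]
LOAD_CONST → push 10. Stack: [222, 10]
LOAD_FAST x → push 2148. Stack: [222, 10, 2148]
BINARY_OP + → 10 + 2148 = 2158. Stack: [222, 2158]
BINARY_OP | → 222 | 2158 = 2302. Stack: [2302]
STORE_FAST v → v=2302. Stack: []
LOAD_FAST a → push 37. Stack: [37]
LOAD_CONST → push 9. Stack: [37, 9]
BINARY_OP + → 37 + 9 = 46. Stack: [46]
STORE_FAST v → v=46. Stack: []
LOAD_FAST_LOAD_FAST v,s → push 46,358. Stack: [46, 358]
BINARY_OP + → 46 + 358 = 404. Stack: [404]
RETURN_VALUE → return 404.

404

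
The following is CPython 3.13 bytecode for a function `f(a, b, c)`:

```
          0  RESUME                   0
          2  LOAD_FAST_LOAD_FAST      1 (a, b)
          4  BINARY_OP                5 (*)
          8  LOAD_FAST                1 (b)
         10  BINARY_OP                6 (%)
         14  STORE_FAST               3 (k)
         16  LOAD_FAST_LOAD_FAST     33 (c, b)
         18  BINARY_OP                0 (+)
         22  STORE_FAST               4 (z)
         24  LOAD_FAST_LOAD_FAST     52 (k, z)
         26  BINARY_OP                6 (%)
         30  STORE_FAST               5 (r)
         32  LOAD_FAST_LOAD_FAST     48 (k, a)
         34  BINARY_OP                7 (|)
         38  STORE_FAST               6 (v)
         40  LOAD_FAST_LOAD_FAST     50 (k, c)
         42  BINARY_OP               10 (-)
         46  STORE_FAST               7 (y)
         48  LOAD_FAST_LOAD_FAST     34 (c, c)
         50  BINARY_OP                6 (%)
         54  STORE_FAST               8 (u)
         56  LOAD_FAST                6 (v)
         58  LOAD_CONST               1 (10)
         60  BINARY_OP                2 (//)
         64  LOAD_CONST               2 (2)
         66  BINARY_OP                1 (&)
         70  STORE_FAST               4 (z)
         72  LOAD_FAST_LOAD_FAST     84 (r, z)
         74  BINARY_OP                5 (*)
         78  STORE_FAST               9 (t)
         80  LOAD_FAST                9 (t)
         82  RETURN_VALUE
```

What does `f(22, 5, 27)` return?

LOAD_FAST_LOAD_FAST a,b → push 22,5. Stack: [22, 5]
BINARY_OP * → 22 * 5 = 110. Stack: [110]
LOAD_FAST b → push 5. Stack: [110, 5]
BINARY_OP % → 110 % 5 = 0. Stack: [0]
STORE_FAST k → k=0. Stack: []
LOAD_FAST_LOAD_FAST c,b → push 27,5. Stack: [27, 5]
BINARY_OP + → 27 + 5 = 32. Stack: [32]
STORE_FAST z → z=32. Stack: []
LOAD_FAST_LOAD_FAST k,z → push 0,32. Stack: [0, 32]
BINARY_OP % → 0 % 32 = 0. Stack: [0]
STORE_FAST r → r=0. Stack: []
LOAD_FAST_LOAD_FAST k,a → push 0,22. Stack: [0, 22]
BINARY_OP | → 0 | 22 = 22. Stack: [22]
STORE_FAST v → v=22. Stack: []
LOAD_FAST_LOAD_FAST k,c → push 0,27. Stack: [0, 27]
BINARY_OP - → 0 - 27 = -27. Stack: [-27]
STORE_FAST y → y=-27. Stack: []
LOAD_FAST_LOAD_FAST c,c → push 27,27. Stack: [27, 27]
BINARY_OP % → 27 % 27 = 0. Stack: [0]
STORE_FAST u → u=0. Stack: []
LOAD_FAST v → push 22. Stack: [22]
LOAD_CONST → push 10. Stack: [22, 10]
BINARY_OP // → 22 // 10 = 2. Stack: [2]
LOAD_CONST → push 2. Stack: [2, 2]
BINARY_OP & → 2 & 2 = 2. Stack: [2]
STORE_FAST z → z=2. Stack: []
LOAD_FAST_LOAD_FAST r,z → push 0,2. Stack: [0, 2]
BINARY_OP * → 0 * 2 = 0. Stack: [0]
STORE_FAST t → t=0. Stack: []
LOAD_FAST t → push 0. Stack: [0]
RETURN_VALUE → return 0.

0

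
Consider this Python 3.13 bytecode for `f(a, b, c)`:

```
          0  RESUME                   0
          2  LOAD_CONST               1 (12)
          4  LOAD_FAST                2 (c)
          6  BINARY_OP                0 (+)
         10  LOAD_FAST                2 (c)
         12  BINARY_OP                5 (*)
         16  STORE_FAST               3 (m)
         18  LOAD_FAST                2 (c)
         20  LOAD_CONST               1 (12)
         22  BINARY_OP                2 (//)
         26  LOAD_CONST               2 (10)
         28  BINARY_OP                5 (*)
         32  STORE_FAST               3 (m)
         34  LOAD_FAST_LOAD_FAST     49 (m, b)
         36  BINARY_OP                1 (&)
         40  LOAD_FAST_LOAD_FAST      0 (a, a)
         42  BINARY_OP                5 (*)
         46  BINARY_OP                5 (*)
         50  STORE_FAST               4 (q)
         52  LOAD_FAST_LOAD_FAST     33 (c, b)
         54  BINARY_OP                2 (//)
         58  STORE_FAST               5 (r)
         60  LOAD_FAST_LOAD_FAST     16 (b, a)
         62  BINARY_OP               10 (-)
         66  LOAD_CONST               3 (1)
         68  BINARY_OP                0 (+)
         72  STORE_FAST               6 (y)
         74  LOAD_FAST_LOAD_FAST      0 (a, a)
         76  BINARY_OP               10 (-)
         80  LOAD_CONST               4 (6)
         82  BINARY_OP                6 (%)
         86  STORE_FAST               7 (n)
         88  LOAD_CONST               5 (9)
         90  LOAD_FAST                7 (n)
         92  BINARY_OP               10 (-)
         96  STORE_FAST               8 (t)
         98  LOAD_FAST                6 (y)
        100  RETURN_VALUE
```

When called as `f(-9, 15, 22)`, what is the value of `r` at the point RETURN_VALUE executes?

LOAD_CONST → push 12. Stack: [12]
LOAD_FAST c → push 22. Stack: [12, 22]
BINARY_OP + → 12 + 22 = 34. Stack: [34]
LOAD_FAST c → push 22. Stack: [34, 22]
BINARY_OP * → 34 * 22 = 748. Stack: [748]
STORE_FAST m → m=748. Stack: []
LOAD_FAST c → push 22. Stack: [22]
LOAD_CONST → push 12. Stack: [22, 12]
BINARY_OP // → 22 // 12 = 1. Stack: [1]
LOAD_CONST → push 10. Stack: [1, 10]
BINARY_OP * → 1 * 10 = 10. Stack: [10]
STORE_FAST m → m=10. Stack: []
LOAD_FAST_LOAD_FAST m,b → push 10,15. Stack: [10, 15]
BINARY_OP & → 10 & 15 = 10. Stack: [10]
LOAD_FAST_LOAD_FAST a,a → push -9,-9. Stack: [10, -9, -9]
BINARY_OP * → -9 * -9 = 81. Stack: [10, 81]
BINARY_OP * → 10 * 81 = 810. Stack: [810]
STORE_FAST q → q=810. Stack: []
LOAD_FAST_LOAD_FAST c,b → push 22,15. Stack: [22, 15]
BINARY_OP // → 22 // 15 = 1. Stack: [1]
STORE_FAST r → r=1. Stack: []
LOAD_FAST_LOAD_FAST b,a → push 15,-9. Stack: [15, -9]
BINARY_OP - → 15 - -9 = 24. Stack: [24]
LOAD_CONST → push 1. Stack: [24, 1]
BINARY_OP + → 24 + 1 = 25. Stack: [25]
STORE_FAST y → y=25. Stack: []
LOAD_FAST_LOAD_FAST a,a → push -9,-9. Stack: [-9, -9]
BINARY_OP - → -9 - -9 = 0. Stack: [0]
LOAD_CONST → push 6. Stack: [0, 6]
BINARY_OP % → 0 % 6 = 0. Stack: [0]
STORE_FAST n → n=0. Stack: []
LOAD_CONST → push 9. Stack: [9]
LOAD_FAST n → push 0. Stack: [9, 0]
BINARY_OP - → 9 - 0 = 9. Stack: [9]
STORE_FAST t → t=9. Stack: []
LOAD_FAST y → push 25. Stack: [25]
RETURN_VALUE → return 25.

1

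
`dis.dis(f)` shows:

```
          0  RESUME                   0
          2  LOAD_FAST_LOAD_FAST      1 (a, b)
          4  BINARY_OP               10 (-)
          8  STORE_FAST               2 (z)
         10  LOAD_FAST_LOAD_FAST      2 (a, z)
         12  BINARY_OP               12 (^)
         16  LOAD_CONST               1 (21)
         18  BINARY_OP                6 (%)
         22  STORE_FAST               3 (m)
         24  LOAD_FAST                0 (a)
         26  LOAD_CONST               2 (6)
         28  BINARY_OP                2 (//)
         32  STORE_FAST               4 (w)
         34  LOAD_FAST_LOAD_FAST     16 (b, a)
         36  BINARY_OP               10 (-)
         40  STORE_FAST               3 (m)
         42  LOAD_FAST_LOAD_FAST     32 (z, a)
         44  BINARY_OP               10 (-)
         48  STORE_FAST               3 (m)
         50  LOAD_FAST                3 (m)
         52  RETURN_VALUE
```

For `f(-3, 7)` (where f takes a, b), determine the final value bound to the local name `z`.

-10

LOAD_FAST_LOAD_FAST a,b → push -3,7. Stack: [-3, 7]
BINARY_OP - → -3 - 7 = -10. Stack: [-10]
STORE_FAST z → z=-10. Stack: []
LOAD_FAST_LOAD_FAST a,z → push -3,-10. Stack: [-3, -10]
BINARY_OP ^ → -3 ^ -10 = 11. Stack: [11]
LOAD_CONST → push 21. Stack: [11, 21]
BINARY_OP % → 11 % 21 = 11. Stack: [11]
STORE_FAST m → m=11. Stack: []
LOAD_FAST a → push -3. Stack: [-3]
LOAD_CONST → push 6. Stack: [-3, 6]
BINARY_OP // → -3 // 6 = -1. Stack: [-1]
STORE_FAST w → w=-1. Stack: []
LOAD_FAST_LOAD_FAST b,a → push 7,-3. Stack: [7, -3]
BINARY_OP - → 7 - -3 = 10. Stack: [10]
STORE_FAST m → m=10. Stack: []
LOAD_FAST_LOAD_FAST z,a → push -10,-3. Stack: [-10, -3]
BINARY_OP - → -10 - -3 = -7. Stack: [-7]
STORE_FAST m → m=-7. Stack: []
LOAD_FAST m → push -7. Stack: [-7]
RETURN_VALUE → return -7.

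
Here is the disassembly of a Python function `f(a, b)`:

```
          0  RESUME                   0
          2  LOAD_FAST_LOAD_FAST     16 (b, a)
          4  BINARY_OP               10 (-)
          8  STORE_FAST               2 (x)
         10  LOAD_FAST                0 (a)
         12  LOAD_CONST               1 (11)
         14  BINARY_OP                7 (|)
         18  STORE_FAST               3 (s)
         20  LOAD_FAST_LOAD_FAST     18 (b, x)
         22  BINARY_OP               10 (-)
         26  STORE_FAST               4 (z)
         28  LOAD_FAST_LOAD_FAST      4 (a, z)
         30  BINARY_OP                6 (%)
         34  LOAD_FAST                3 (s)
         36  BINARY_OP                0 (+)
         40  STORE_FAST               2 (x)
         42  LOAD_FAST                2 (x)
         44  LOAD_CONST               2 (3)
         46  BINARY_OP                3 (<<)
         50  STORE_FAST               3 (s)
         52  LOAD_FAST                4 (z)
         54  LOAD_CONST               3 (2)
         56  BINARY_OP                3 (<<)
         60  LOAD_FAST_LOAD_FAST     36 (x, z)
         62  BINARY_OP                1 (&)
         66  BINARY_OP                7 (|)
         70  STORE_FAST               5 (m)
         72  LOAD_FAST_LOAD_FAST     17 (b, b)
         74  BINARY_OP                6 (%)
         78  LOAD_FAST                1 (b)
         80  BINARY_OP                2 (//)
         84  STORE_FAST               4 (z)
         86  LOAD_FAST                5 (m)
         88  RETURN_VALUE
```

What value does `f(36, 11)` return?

180

LOAD_FAST_LOAD_FAST b,a → push 11,36. Stack: [11, 36]
BINARY_OP - → 11 - 36 = -25. Stack: [-25]
STORE_FAST x → x=-25. Stack: []
LOAD_FAST a → push 36. Stack: [36]
LOAD_CONST → push 11. Stack: [36, 11]
BINARY_OP | → 36 | 11 = 47. Stack: [47]
STORE_FAST s → s=47. Stack: []
LOAD_FAST_LOAD_FAST b,x → push 11,-25. Stack: [11, -25]
BINARY_OP - → 11 - -25 = 36. Stack: [36]
STORE_FAST z → z=36. Stack: []
LOAD_FAST_LOAD_FAST a,z → push 36,36. Stack: [36, 36]
BINARY_OP % → 36 % 36 = 0. Stack: [0]
LOAD_FAST s → push 47. Stack: [0, 47]
BINARY_OP + → 0 + 47 = 47. Stack: [47]
STORE_FAST x → x=47. Stack: []
LOAD_FAST x → push 47. Stack: [47]
LOAD_CONST → push 3. Stack: [47, 3]
BINARY_OP << → 47 << 3 = 376. Stack: [376]
STORE_FAST s → s=376. Stack: []
LOAD_FAST z → push 36. Stack: [36]
LOAD_CONST → push 2. Stack: [36, 2]
BINARY_OP << → 36 << 2 = 144. Stack: [144]
LOAD_FAST_LOAD_FAST x,z → push 47,36. Stack: [144, 47, 36]
BINARY_OP & → 47 & 36 = 36. Stack: [144, 36]
BINARY_OP | → 144 | 36 = 180. Stack: [180]
STORE_FAST m → m=180. Stack: []
LOAD_FAST_LOAD_FAST b,b → push 11,11. Stack: [11, 11]
BINARY_OP % → 11 % 11 = 0. Stack: [0]
LOAD_FAST b → push 11. Stack: [0, 11]
BINARY_OP // → 0 // 11 = 0. Stack: [0]
STORE_FAST z → z=0. Stack: []
LOAD_FAST m → push 180. Stack: [180]
RETURN_VALUE → return 180.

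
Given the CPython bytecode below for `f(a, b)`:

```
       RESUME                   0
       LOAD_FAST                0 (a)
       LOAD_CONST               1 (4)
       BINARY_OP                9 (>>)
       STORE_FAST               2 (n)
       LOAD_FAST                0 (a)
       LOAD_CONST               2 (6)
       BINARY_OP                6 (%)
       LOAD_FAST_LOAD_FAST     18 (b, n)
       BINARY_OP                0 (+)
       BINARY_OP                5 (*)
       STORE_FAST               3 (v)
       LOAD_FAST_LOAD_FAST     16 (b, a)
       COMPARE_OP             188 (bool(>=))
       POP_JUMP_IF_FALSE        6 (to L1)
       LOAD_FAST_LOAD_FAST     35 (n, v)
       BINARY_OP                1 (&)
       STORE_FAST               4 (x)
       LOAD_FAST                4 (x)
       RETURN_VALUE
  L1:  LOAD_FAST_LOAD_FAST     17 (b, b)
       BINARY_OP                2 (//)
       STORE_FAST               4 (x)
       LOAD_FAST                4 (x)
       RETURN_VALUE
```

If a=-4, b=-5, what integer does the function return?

LOAD_FAST a → push -4. Stack: [-4]
LOAD_CONST → push 4. Stack: [-4, 4]
BINARY_OP >> → -4 >> 4 = -1. Stack: [-1]
STORE_FAST n → n=-1. Stack: []
LOAD_FAST a → push -4. Stack: [-4]
LOAD_CONST → push 6. Stack: [-4, 6]
BINARY_OP % → -4 % 6 = 2. Stack: [2]
LOAD_FAST_LOAD_FAST b,n → push -5,-1. Stack: [2, -5, -1]
BINARY_OP + → -5 + -1 = -6. Stack: [2, -6]
BINARY_OP * → 2 * -6 = -12. Stack: [-12]
STORE_FAST v → v=-12. Stack: []
LOAD_FAST_LOAD_FAST b,a → push -5,-4. Stack: [-5, -4]
COMPARE_OP bool(>=) → -5 vs -4 = False. Stack: [False]
POP_JUMP_IF_FALSE → pop False; jump. Stack: []
LOAD_FAST_LOAD_FAST b,b → push -5,-5. Stack: [-5, -5]
BINARY_OP // → -5 // -5 = 1. Stack: [1]
STORE_FAST x → x=1. Stack: []
LOAD_FAST x → push 1. Stack: [1]
RETURN_VALUE → return 1.

1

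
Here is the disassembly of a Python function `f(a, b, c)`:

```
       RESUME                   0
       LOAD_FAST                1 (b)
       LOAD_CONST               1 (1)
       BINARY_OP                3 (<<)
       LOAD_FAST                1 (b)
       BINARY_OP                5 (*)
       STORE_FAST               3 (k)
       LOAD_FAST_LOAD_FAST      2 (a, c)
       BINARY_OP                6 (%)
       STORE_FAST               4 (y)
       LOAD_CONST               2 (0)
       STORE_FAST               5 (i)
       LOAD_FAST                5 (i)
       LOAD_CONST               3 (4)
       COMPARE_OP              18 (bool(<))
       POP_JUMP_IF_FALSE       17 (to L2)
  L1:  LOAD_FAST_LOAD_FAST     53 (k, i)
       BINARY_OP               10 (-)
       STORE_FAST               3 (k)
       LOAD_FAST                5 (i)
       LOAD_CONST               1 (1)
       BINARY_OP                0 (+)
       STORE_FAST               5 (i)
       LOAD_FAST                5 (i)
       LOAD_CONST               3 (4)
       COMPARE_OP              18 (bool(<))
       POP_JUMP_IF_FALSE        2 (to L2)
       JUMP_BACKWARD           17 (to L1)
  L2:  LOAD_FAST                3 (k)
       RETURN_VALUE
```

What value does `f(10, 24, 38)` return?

1146

LOAD_FAST b → push 24. Stack: [24]
LOAD_CONST → push 1. Stack: [24, 1]
BINARY_OP << → 24 << 1 = 48. Stack: [48]
LOAD_FAST b → push 24. Stack: [48, 24]
BINARY_OP * → 48 * 24 = 1152. Stack: [1152]
STORE_FAST k → k=1152. Stack: []
LOAD_FAST_LOAD_FAST a,c → push 10,38. Stack: [10, 38]
BINARY_OP % → 10 % 38 = 10. Stack: [10]
STORE_FAST y → y=10. Stack: []
LOAD_CONST → push 0. Stack: [0]
STORE_FAST i → i=0. Stack: []
LOAD_FAST i → push 0. Stack: [0]
LOAD_CONST → push 4. Stack: [0, 4]
COMPARE_OP bool(<) → 0 vs 4 = True. Stack: [True]
POP_JUMP_IF_FALSE → pop True; no jump. Stack: []
LOAD_FAST_LOAD_FAST k,i → push 1152,0. Stack: [1152, 0]
BINARY_OP - → 1152 - 0 = 1152. Stack: [1152]
STORE_FAST k → k=1152. Stack: []
LOAD_FAST i → push 0. Stack: [0]
LOAD_CONST → push 1. Stack: [0, 1]
BINARY_OP + → 0 + 1 = 1. Stack: [1]
STORE_FAST i → i=1. Stack: []
LOAD_FAST i → push 1. Stack: [1]
LOAD_CONST → push 4. Stack: [1, 4]
COMPARE_OP bool(<) → 1 vs 4 = True. Stack: [True]
POP_JUMP_IF_FALSE → pop True; no jump. Stack: []
LOAD_FAST_LOAD_FAST k,i → push 1152,1. Stack: [1152, 1]
BINARY_OP - → 1152 - 1 = 1151. Stack: [1151]
STORE_FAST k → k=1151. Stack: []
LOAD_FAST i → push 1. Stack: [1]
LOAD_CONST → push 1. Stack: [1, 1]
BINARY_OP + → 1 + 1 = 2. Stack: [2]
STORE_FAST i → i=2. Stack: []
LOAD_FAST i → push 2. Stack: [2]
LOAD_CONST → push 4. Stack: [2, 4]
COMPARE_OP bool(<) → 2 vs 4 = True. Stack: [True]
POP_JUMP_IF_FALSE → pop True; no jump. Stack: []
LOAD_FAST_LOAD_FAST k,i → push 1151,2. Stack: [1151, 2]
BINARY_OP - → 1151 - 2 = 1149. Stack: [1149]
STORE_FAST k → k=1149. Stack: []
LOAD_FAST i → push 2. Stack: [2]
LOAD_CONST → push 1. Stack: [2, 1]
BINARY_OP + → 2 + 1 = 3. Stack: [3]
STORE_FAST i → i=3. Stack: []
LOAD_FAST i → push 3. Stack: [3]
LOAD_CONST → push 4. Stack: [3, 4]
COMPARE_OP bool(<) → 3 vs 4 = True. Stack: [True]
POP_JUMP_IF_FALSE → pop True; no jump. Stack: []
LOAD_FAST_LOAD_FAST k,i → push 1149,3. Stack: [1149, 3]
BINARY_OP - → 1149 - 3 = 1146. Stack: [1146]
STORE_FAST k → k=1146. Stack: []
LOAD_FAST i → push 3. Stack: [3]
LOAD_CONST → push 1. Stack: [3, 1]
BINARY_OP + → 3 + 1 = 4. Stack: [4]
STORE_FAST i → i=4. Stack: []
LOAD_FAST i → push 4. Stack: [4]
LOAD_CONST → push 4. Stack: [4, 4]
COMPARE_OP bool(<) → 4 vs 4 = False. Stack: [False]
POP_JUMP_IF_FALSE → pop False; jump. Stack: []
LOAD_FAST k → push 1146. Stack: [1146]
RETURN_VALUE → return 1146.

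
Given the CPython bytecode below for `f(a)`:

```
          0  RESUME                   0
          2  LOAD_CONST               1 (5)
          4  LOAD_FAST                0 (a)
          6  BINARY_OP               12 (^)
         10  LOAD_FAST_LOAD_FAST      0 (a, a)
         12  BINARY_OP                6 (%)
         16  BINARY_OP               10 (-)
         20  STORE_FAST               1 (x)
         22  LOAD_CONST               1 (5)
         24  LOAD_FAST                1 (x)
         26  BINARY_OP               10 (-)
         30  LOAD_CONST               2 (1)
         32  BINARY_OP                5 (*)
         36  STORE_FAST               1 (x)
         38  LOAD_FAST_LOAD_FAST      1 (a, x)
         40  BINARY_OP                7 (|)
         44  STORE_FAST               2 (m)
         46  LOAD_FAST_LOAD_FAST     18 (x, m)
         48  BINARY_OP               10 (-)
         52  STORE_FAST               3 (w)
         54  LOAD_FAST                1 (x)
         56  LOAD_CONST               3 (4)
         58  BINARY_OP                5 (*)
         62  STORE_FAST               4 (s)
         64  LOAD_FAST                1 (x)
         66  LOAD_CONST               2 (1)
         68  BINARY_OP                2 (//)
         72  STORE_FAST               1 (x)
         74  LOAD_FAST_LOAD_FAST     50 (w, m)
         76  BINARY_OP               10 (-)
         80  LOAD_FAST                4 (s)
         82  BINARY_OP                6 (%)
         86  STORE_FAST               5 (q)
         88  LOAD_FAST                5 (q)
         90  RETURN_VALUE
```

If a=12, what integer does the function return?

-12

LOAD_CONST → push 5. Stack: [5]
LOAD_FAST a → push 12. Stack: [5, 12]
BINARY_OP ^ → 5 ^ 12 = 9. Stack: [9]
LOAD_FAST_LOAD_FAST a,a → push 12,12. Stack: [9, 12, 12]
BINARY_OP % → 12 % 12 = 0. Stack: [9, 0]
BINARY_OP - → 9 - 0 = 9. Stack: [9]
STORE_FAST x → x=9. Stack: []
LOAD_CONST → push 5. Stack: [5]
LOAD_FAST x → push 9. Stack: [5, 9]
BINARY_OP - → 5 - 9 = -4. Stack: [-4]
LOAD_CONST → push 1. Stack: [-4, 1]
BINARY_OP * → -4 * 1 = -4. Stack: [-4]
STORE_FAST x → x=-4. Stack: []
LOAD_FAST_LOAD_FAST a,x → push 12,-4. Stack: [12, -4]
BINARY_OP | → 12 | -4 = -4. Stack: [-4]
STORE_FAST m → m=-4. Stack: []
LOAD_FAST_LOAD_FAST x,m → push -4,-4. Stack: [-4, -4]
BINARY_OP - → -4 - -4 = 0. Stack: [0]
STORE_FAST w → w=0. Stack: []
LOAD_FAST x → push -4. Stack: [-4]
LOAD_CONST → push 4. Stack: [-4, 4]
BINARY_OP * → -4 * 4 = -16. Stack: [-16]
STORE_FAST s → s=-16. Stack: []
LOAD_FAST x → push -4. Stack: [-4]
LOAD_CONST → push 1. Stack: [-4, 1]
BINARY_OP // → -4 // 1 = -4. Stack: [-4]
STORE_FAST x → x=-4. Stack: []
LOAD_FAST_LOAD_FAST w,m → push 0,-4. Stack: [0, -4]
BINARY_OP - → 0 - -4 = 4. Stack: [4]
LOAD_FAST s → push -16. Stack: [4, -16]
BINARY_OP % → 4 % -16 = -12. Stack: [-12]
STORE_FAST q → q=-12. Stack: []
LOAD_FAST q → push -12. Stack: [-12]
RETURN_VALUE → return -12.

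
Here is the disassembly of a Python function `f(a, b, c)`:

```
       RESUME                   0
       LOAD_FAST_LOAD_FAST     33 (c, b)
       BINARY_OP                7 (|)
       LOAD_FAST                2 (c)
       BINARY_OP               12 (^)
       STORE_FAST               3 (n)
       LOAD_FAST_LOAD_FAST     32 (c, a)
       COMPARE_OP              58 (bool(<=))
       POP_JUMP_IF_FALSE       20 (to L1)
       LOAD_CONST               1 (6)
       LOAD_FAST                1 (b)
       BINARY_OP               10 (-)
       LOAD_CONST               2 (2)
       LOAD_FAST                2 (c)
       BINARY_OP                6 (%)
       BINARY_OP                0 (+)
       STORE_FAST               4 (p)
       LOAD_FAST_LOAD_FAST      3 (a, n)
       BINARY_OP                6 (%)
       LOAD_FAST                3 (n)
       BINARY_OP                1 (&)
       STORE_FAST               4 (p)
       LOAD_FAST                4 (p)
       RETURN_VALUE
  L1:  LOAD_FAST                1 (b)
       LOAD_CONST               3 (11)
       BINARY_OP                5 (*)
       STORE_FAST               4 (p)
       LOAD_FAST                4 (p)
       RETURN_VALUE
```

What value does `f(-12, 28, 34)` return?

308

LOAD_FAST_LOAD_FAST c,b → push 34,28. Stack: [34, 28]
BINARY_OP | → 34 | 28 = 62. Stack: [62]
LOAD_FAST c → push 34. Stack: [62, 34]
BINARY_OP ^ → 62 ^ 34 = 28. Stack: [28]
STORE_FAST n → n=28. Stack: []
LOAD_FAST_LOAD_FAST c,a → push 34,-12. Stack: [34, -12]
COMPARE_OP bool(<=) → 34 vs -12 = False. Stack: [False]
POP_JUMP_IF_FALSE → pop False; jump. Stack: []
LOAD_FAST b → push 28. Stack: [28]
LOAD_CONST → push 11. Stack: [28, 11]
BINARY_OP * → 28 * 11 = 308. Stack: [308]
STORE_FAST p → p=308. Stack: []
LOAD_FAST p → push 308. Stack: [308]
RETURN_VALUE → return 308.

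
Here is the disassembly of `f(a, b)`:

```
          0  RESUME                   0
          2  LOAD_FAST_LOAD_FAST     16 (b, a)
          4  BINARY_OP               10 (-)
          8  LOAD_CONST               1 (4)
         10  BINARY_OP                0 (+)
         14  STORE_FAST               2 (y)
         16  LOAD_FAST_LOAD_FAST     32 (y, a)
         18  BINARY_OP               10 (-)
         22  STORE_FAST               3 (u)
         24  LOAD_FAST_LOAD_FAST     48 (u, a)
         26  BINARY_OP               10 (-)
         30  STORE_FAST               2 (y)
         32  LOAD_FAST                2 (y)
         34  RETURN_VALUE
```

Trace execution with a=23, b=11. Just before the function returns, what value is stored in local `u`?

-31

LOAD_FAST_LOAD_FAST b,a → push 11,23. Stack: [11, 23]
BINARY_OP - → 11 - 23 = -12. Stack: [-12]
LOAD_CONST → push 4. Stack: [-12, 4]
BINARY_OP + → -12 + 4 = -8. Stack: [-8]
STORE_FAST y → y=-8. Stack: []
LOAD_FAST_LOAD_FAST y,a → push -8,23. Stack: [-8, 23]
BINARY_OP - → -8 - 23 = -31. Stack: [-31]
STORE_FAST u → u=-31. Stack: []
LOAD_FAST_LOAD_FAST u,a → push -31,23. Stack: [-31, 23]
BINARY_OP - → -31 - 23 = -54. Stack: [-54]
STORE_FAST y → y=-54. Stack: []
LOAD_FAST y → push -54. Stack: [-54]
RETURN_VALUE → return -54.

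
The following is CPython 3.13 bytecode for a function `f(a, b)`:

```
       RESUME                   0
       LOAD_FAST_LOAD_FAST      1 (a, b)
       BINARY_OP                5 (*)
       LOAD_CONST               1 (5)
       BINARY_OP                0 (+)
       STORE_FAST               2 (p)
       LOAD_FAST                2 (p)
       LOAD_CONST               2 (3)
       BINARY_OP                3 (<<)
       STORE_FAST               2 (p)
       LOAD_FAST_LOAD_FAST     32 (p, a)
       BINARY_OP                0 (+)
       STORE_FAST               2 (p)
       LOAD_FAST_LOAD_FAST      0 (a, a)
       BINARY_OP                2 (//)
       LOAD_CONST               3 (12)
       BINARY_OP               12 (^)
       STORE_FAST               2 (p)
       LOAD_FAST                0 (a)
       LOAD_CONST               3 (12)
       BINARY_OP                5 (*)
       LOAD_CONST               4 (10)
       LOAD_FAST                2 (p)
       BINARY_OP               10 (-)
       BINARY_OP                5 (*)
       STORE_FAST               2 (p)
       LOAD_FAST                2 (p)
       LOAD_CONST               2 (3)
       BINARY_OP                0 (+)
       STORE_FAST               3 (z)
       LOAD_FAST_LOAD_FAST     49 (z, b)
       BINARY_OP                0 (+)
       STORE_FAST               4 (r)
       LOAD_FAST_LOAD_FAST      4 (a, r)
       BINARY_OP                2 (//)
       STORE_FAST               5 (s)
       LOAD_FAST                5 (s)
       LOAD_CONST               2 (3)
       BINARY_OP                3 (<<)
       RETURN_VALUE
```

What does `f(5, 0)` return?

-8

LOAD_FAST_LOAD_FAST a,b → push 5,0. Stack: [5, 0]
BINARY_OP * → 5 * 0 = 0. Stack: [0]
LOAD_CONST → push 5. Stack: [0, 5]
BINARY_OP + → 0 + 5 = 5. Stack: [5]
STORE_FAST p → p=5. Stack: []
LOAD_FAST p → push 5. Stack: [5]
LOAD_CONST → push 3. Stack: [5, 3]
BINARY_OP << → 5 << 3 = 40. Stack: [40]
STORE_FAST p → p=40. Stack: []
LOAD_FAST_LOAD_FAST p,a → push 40,5. Stack: [40, 5]
BINARY_OP + → 40 + 5 = 45. Stack: [45]
STORE_FAST p → p=45. Stack: []
LOAD_FAST_LOAD_FAST a,a → push 5,5. Stack: [5, 5]
BINARY_OP // → 5 // 5 = 1. Stack: [1]
LOAD_CONST → push 12. Stack: [1, 12]
BINARY_OP ^ → 1 ^ 12 = 13. Stack: [13]
STORE_FAST p → p=13. Stack: []
LOAD_FAST a → push 5. Stack: [5]
LOAD_CONST → push 12. Stack: [5, 12]
BINARY_OP * → 5 * 12 = 60. Stack: [60]
LOAD_CONST → push 10. Stack: [60, 10]
LOAD_FAST p → push 13. Stack: [60, 10, 13]
BINARY_OP - → 10 - 13 = -3. Stack: [60, -3]
BINARY_OP * → 60 * -3 = -180. Stack: [-180]
STORE_FAST p → p=-180. Stack: []
LOAD_FAST p → push -180. Stack: [-180]
LOAD_CONST → push 3. Stack: [-180, 3]
BINARY_OP + → -180 + 3 = -177. Stack: [-177]
STORE_FAST z → z=-177. Stack: []
LOAD_FAST_LOAD_FAST z,b → push -177,0. Stack: [-177, 0]
BINARY_OP + → -177 + 0 = -177. Stack: [-177]
STORE_FAST r → r=-177. Stack: []
LOAD_FAST_LOAD_FAST a,r → push 5,-177. Stack: [5, -177]
BINARY_OP // → 5 // -177 = -1. Stack: [-1]
STORE_FAST s → s=-1. Stack: []
LOAD_FAST s → push -1. Stack: [-1]
LOAD_CONST → push 3. Stack: [-1, 3]
BINARY_OP << → -1 << 3 = -8. Stack: [-8]
RETURN_VALUE → return -8.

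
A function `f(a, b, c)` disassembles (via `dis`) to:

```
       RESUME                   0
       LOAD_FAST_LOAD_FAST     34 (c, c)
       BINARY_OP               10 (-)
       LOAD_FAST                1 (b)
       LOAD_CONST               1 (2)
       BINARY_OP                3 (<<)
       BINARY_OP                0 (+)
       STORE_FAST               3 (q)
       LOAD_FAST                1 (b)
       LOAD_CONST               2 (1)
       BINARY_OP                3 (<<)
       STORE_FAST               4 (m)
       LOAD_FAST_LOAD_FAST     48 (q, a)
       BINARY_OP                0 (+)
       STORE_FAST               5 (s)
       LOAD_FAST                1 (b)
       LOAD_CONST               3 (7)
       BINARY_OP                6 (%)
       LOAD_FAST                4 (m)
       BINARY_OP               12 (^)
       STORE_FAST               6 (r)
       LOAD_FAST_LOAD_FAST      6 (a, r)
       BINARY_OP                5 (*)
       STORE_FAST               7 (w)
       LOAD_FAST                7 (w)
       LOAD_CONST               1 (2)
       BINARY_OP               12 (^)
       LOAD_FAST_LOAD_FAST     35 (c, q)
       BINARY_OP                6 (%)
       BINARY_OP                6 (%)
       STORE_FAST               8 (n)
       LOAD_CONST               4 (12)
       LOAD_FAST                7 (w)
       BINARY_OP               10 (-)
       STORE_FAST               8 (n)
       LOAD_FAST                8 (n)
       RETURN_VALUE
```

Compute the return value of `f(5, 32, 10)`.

-328

LOAD_FAST_LOAD_FAST c,c → push 10,10. Stack: [10, 10]
BINARY_OP - → 10 - 10 = 0. Stack: [0]
LOAD_FAST b → push 32. Stack: [0, 32]
LOAD_CONST → push 2. Stack: [0, 32, 2]
BINARY_OP << → 32 << 2 = 128. Stack: [0, 128]
BINARY_OP + → 0 + 128 = 128. Stack: [128]
STORE_FAST q → q=128. Stack: []
LOAD_FAST b → push 32. Stack: [32]
LOAD_CONST → push 1. Stack: [32, 1]
BINARY_OP << → 32 << 1 = 64. Stack: [64]
STORE_FAST m → m=64. Stack: []
LOAD_FAST_LOAD_FAST q,a → push 128,5. Stack: [128, 5]
BINARY_OP + → 128 + 5 = 133. Stack: [133]
STORE_FAST s → s=133. Stack: []
LOAD_FAST b → push 32. Stack: [32]
LOAD_CONST → push 7. Stack: [32, 7]
BINARY_OP % → 32 % 7 = 4. Stack: [4]
LOAD_FAST m → push 64. Stack: [4, 64]
BINARY_OP ^ → 4 ^ 64 = 68. Stack: [68]
STORE_FAST r → r=68. Stack: []
LOAD_FAST_LOAD_FAST a,r → push 5,68. Stack: [5, 68]
BINARY_OP * → 5 * 68 = 340. Stack: [340]
STORE_FAST w → w=340. Stack: []
LOAD_FAST w → push 340. Stack: [340]
LOAD_CONST → push 2. Stack: [340, 2]
BINARY_OP ^ → 340 ^ 2 = 342. Stack: [342]
LOAD_FAST_LOAD_FAST c,q → push 10,128. Stack: [342, 10, 128]
BINARY_OP % → 10 % 128 = 10. Stack: [342, 10]
BINARY_OP % → 342 % 10 = 2. Stack: [2]
STORE_FAST n → n=2. Stack: []
LOAD_CONST → push 12. Stack: [12]
LOAD_FAST w → push 340. Stack: [12, 340]
BINARY_OP - → 12 - 340 = -328. Stack: [-328]
STORE_FAST n → n=-328. Stack: []
LOAD_FAST n → push -328. Stack: [-328]
RETURN_VALUE → return -328.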